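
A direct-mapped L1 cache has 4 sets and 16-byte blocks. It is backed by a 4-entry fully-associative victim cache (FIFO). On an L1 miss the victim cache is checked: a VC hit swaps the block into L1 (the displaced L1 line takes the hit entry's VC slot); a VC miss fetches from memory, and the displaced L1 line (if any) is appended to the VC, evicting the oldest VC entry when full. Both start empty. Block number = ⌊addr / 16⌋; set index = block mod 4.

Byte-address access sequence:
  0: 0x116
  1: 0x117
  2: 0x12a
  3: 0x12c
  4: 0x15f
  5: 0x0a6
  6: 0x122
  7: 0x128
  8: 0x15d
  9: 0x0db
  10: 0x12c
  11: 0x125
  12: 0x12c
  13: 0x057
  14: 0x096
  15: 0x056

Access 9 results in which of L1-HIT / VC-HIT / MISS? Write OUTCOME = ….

#0 0x116→b17/s1 MISS; vc=[]
#1 0x117→b17/s1 L1-HIT; vc=[]
#2 0x12a→b18/s2 MISS; vc=[]
#3 0x12c→b18/s2 L1-HIT; vc=[]
#4 0x15f→b21/s1 MISS; vc=[17]
#5 0xa6→b10/s2 MISS; vc=[17,18]
#6 0x122→b18/s2 VC-HIT; vc=[17,10]
#7 0x128→b18/s2 L1-HIT; vc=[17,10]
#8 0x15d→b21/s1 L1-HIT; vc=[17,10]
#9 0xdb→b13/s1 MISS; vc=[17,10,21]
#10 0x12c→b18/s2 L1-HIT; vc=[17,10,21]
#11 0x125→b18/s2 L1-HIT; vc=[17,10,21]
#12 0x12c→b18/s2 L1-HIT; vc=[17,10,21]
#13 0x57→b5/s1 MISS; vc=[17,10,21,13]
#14 0x96→b9/s1 MISS; vc=[10,21,13,5]
#15 0x56→b5/s1 VC-HIT; vc=[10,21,13,9]

OUTCOME = MISS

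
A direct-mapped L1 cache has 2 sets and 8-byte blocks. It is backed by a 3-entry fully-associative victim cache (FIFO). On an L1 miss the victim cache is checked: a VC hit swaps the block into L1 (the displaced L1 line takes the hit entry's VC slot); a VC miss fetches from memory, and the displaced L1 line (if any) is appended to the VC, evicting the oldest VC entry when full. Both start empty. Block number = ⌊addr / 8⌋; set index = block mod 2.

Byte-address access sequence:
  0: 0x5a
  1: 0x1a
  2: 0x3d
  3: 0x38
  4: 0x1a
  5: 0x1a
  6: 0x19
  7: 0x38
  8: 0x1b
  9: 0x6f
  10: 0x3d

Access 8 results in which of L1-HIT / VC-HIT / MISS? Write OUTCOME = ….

#0 0x5a→b11/s1 MISS; vc=[]
#1 0x1a→b3/s1 MISS; vc=[11]
#2 0x3d→b7/s1 MISS; vc=[11,3]
#3 0x38→b7/s1 L1-HIT; vc=[11,3]
#4 0x1a→b3/s1 VC-HIT; vc=[11,7]
#5 0x1a→b3/s1 L1-HIT; vc=[11,7]
#6 0x19→b3/s1 L1-HIT; vc=[11,7]
#7 0x38→b7/s1 VC-HIT; vc=[11,3]
#8 0x1b→b3/s1 VC-HIT; vc=[11,7]
#9 0x6f→b13/s1 MISS; vc=[11,7,3]
#10 0x3d→b7/s1 VC-HIT; vc=[11,13,3]

OUTCOME = VC-HIT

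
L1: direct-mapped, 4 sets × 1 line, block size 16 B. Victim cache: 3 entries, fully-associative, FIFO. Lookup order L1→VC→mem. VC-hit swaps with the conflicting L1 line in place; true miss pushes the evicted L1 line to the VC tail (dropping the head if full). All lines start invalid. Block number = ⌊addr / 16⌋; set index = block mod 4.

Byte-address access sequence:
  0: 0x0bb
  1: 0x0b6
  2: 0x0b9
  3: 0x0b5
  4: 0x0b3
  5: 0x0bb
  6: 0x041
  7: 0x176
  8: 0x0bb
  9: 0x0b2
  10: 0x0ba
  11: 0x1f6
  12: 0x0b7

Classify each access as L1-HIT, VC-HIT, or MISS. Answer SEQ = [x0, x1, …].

SEQ = [MISS, L1-HIT, L1-HIT, L1-HIT, L1-HIT, L1-HIT, MISS, MISS, VC-HIT, L1-HIT, L1-HIT, MISS, VC-HIT]

  [0] addr=0xbb blk=11 s=3: MISS | VC []
  [1] addr=0xb6 blk=11 s=3: L1-HIT | VC []
  [2] addr=0xb9 blk=11 s=3: L1-HIT | VC []
  [3] addr=0xb5 blk=11 s=3: L1-HIT | VC []
  [4] addr=0xb3 blk=11 s=3: L1-HIT | VC []
  [5] addr=0xbb blk=11 s=3: L1-HIT | VC []
  [6] addr=0x41 blk=4 s=0: MISS | VC []
  [7] addr=0x176 blk=23 s=3: MISS | VC [11]
  [8] addr=0xbb blk=11 s=3: VC-HIT | VC [23]
  [9] addr=0xb2 blk=11 s=3: L1-HIT | VC [23]
  [10] addr=0xba blk=11 s=3: L1-HIT | VC [23]
  [11] addr=0x1f6 blk=31 s=3: MISS | VC [23, 11]
  [12] addr=0xb7 blk=11 s=3: VC-HIT | VC [23, 31]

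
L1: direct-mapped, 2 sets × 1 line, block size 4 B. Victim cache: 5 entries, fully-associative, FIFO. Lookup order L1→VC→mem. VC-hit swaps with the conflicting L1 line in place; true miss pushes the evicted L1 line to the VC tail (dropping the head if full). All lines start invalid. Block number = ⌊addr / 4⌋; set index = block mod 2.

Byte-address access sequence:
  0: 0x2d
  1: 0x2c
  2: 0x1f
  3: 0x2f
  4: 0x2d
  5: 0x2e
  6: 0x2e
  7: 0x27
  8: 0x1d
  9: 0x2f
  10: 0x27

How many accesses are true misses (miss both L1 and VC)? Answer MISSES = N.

  [0] addr=0x2d blk=11 s=1: MISS | VC []
  [1] addr=0x2c blk=11 s=1: L1-HIT | VC []
  [2] addr=0x1f blk=7 s=1: MISS | VC [11]
  [3] addr=0x2f blk=11 s=1: VC-HIT | VC [7]
  [4] addr=0x2d blk=11 s=1: L1-HIT | VC [7]
  [5] addr=0x2e blk=11 s=1: L1-HIT | VC [7]
  [6] addr=0x2e blk=11 s=1: L1-HIT | VC [7]
  [7] addr=0x27 blk=9 s=1: MISS | VC [7, 11]
  [8] addr=0x1d blk=7 s=1: VC-HIT | VC [9, 11]
  [9] addr=0x2f blk=11 s=1: VC-HIT | VC [9, 7]
  [10] addr=0x27 blk=9 s=1: VC-HIT | VC [11, 7]

MISSES = 3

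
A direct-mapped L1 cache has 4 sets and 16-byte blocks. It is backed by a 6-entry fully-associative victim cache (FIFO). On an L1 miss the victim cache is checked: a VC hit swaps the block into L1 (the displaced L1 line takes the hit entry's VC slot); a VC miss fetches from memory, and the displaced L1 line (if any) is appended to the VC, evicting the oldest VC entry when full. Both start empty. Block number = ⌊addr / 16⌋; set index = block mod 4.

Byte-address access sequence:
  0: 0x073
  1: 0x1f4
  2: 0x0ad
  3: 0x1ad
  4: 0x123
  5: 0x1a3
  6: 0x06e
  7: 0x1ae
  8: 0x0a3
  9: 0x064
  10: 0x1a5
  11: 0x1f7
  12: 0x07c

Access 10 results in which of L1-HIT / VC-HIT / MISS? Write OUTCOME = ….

OUTCOME = VC-HIT

0: 0x73 (blk 7, set 3) → MISS  vc=[]
1: 0x1f4 (blk 31, set 3) → MISS  vc=[7]
2: 0xad (blk 10, set 2) → MISS  vc=[7]
3: 0x1ad (blk 26, set 2) → MISS  vc=[7, 10]
4: 0x123 (blk 18, set 2) → MISS  vc=[7, 10, 26]
5: 0x1a3 (blk 26, set 2) → VC-HIT  vc=[7, 10, 18]
6: 0x6e (blk 6, set 2) → MISS  vc=[7, 10, 18, 26]
7: 0x1ae (blk 26, set 2) → VC-HIT  vc=[7, 10, 18, 6]
8: 0xa3 (blk 10, set 2) → VC-HIT  vc=[7, 26, 18, 6]
9: 0x64 (blk 6, set 2) → VC-HIT  vc=[7, 26, 18, 10]
10: 0x1a5 (blk 26, set 2) → VC-HIT  vc=[7, 6, 18, 10]
11: 0x1f7 (blk 31, set 3) → L1-HIT  vc=[7, 6, 18, 10]
12: 0x7c (blk 7, set 3) → VC-HIT  vc=[31, 6, 18, 10]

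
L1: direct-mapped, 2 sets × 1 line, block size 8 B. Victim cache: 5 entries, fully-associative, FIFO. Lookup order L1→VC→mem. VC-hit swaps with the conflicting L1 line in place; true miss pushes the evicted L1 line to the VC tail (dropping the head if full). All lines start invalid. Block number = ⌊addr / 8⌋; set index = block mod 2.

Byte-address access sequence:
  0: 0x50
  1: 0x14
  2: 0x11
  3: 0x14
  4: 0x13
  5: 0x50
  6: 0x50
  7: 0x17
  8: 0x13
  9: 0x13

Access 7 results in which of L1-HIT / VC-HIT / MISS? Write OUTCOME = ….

  [0] addr=0x50 blk=10 s=0: MISS | VC []
  [1] addr=0x14 blk=2 s=0: MISS | VC [10]
  [2] addr=0x11 blk=2 s=0: L1-HIT | VC [10]
  [3] addr=0x14 blk=2 s=0: L1-HIT | VC [10]
  [4] addr=0x13 blk=2 s=0: L1-HIT | VC [10]
  [5] addr=0x50 blk=10 s=0: VC-HIT | VC [2]
  [6] addr=0x50 blk=10 s=0: L1-HIT | VC [2]
  [7] addr=0x17 blk=2 s=0: VC-HIT | VC [10]
  [8] addr=0x13 blk=2 s=0: L1-HIT | VC [10]
  [9] addr=0x13 blk=2 s=0: L1-HIT | VC [10]

OUTCOME = VC-HIT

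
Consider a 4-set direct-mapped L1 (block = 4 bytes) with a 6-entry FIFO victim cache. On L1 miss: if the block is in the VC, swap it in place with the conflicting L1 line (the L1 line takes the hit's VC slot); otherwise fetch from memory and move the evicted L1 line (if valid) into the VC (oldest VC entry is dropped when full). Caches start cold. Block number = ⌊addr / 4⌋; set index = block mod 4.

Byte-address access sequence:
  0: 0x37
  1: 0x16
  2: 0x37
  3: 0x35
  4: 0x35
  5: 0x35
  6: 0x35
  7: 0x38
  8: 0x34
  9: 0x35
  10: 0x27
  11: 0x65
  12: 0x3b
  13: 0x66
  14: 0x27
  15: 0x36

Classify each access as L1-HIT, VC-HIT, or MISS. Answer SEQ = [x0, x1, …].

SEQ = [MISS, MISS, VC-HIT, L1-HIT, L1-HIT, L1-HIT, L1-HIT, MISS, L1-HIT, L1-HIT, MISS, MISS, L1-HIT, L1-HIT, VC-HIT, VC-HIT]

0: 0x37 (blk 13, set 1) → MISS  vc=[]
1: 0x16 (blk 5, set 1) → MISS  vc=[13]
2: 0x37 (blk 13, set 1) → VC-HIT  vc=[5]
3: 0x35 (blk 13, set 1) → L1-HIT  vc=[5]
4: 0x35 (blk 13, set 1) → L1-HIT  vc=[5]
5: 0x35 (blk 13, set 1) → L1-HIT  vc=[5]
6: 0x35 (blk 13, set 1) → L1-HIT  vc=[5]
7: 0x38 (blk 14, set 2) → MISS  vc=[5]
8: 0x34 (blk 13, set 1) → L1-HIT  vc=[5]
9: 0x35 (blk 13, set 1) → L1-HIT  vc=[5]
10: 0x27 (blk 9, set 1) → MISS  vc=[5, 13]
11: 0x65 (blk 25, set 1) → MISS  vc=[5, 13, 9]
12: 0x3b (blk 14, set 2) → L1-HIT  vc=[5, 13, 9]
13: 0x66 (blk 25, set 1) → L1-HIT  vc=[5, 13, 9]
14: 0x27 (blk 9, set 1) → VC-HIT  vc=[5, 13, 25]
15: 0x36 (blk 13, set 1) → VC-HIT  vc=[5, 9, 25]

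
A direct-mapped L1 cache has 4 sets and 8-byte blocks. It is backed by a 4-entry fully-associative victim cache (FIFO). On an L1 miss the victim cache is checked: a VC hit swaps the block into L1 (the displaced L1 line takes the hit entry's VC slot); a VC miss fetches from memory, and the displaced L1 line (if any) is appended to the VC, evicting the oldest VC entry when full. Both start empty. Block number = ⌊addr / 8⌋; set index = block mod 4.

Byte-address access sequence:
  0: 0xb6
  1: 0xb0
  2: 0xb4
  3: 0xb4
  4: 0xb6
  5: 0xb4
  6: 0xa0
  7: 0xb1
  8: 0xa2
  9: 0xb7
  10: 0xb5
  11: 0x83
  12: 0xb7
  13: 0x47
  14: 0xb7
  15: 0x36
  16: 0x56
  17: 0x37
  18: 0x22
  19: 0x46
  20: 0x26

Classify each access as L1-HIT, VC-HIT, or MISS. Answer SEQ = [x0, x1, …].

SEQ = [MISS, L1-HIT, L1-HIT, L1-HIT, L1-HIT, L1-HIT, MISS, L1-HIT, L1-HIT, L1-HIT, L1-HIT, MISS, L1-HIT, MISS, L1-HIT, MISS, MISS, VC-HIT, MISS, VC-HIT, VC-HIT]

#0 0xb6→b22/s2 MISS; vc=[]
#1 0xb0→b22/s2 L1-HIT; vc=[]
#2 0xb4→b22/s2 L1-HIT; vc=[]
#3 0xb4→b22/s2 L1-HIT; vc=[]
#4 0xb6→b22/s2 L1-HIT; vc=[]
#5 0xb4→b22/s2 L1-HIT; vc=[]
#6 0xa0→b20/s0 MISS; vc=[]
#7 0xb1→b22/s2 L1-HIT; vc=[]
#8 0xa2→b20/s0 L1-HIT; vc=[]
#9 0xb7→b22/s2 L1-HIT; vc=[]
#10 0xb5→b22/s2 L1-HIT; vc=[]
#11 0x83→b16/s0 MISS; vc=[20]
#12 0xb7→b22/s2 L1-HIT; vc=[20]
#13 0x47→b8/s0 MISS; vc=[20,16]
#14 0xb7→b22/s2 L1-HIT; vc=[20,16]
#15 0x36→b6/s2 MISS; vc=[20,16,22]
#16 0x56→b10/s2 MISS; vc=[20,16,22,6]
#17 0x37→b6/s2 VC-HIT; vc=[20,16,22,10]
#18 0x22→b4/s0 MISS; vc=[16,22,10,8]
#19 0x46→b8/s0 VC-HIT; vc=[16,22,10,4]
#20 0x26→b4/s0 VC-HIT; vc=[16,22,10,8]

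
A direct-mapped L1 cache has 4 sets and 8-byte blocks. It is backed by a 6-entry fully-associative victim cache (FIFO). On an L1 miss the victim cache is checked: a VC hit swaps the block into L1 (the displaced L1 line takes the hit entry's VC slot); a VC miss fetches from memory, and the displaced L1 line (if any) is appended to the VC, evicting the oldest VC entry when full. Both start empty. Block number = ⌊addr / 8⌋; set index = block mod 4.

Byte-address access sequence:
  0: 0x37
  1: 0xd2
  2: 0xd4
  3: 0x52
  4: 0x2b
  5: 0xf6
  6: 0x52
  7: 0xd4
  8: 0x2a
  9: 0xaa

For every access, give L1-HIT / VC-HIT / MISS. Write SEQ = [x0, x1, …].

SEQ = [MISS, MISS, L1-HIT, MISS, MISS, MISS, VC-HIT, VC-HIT, L1-HIT, MISS]

#0 0x37→b6/s2 MISS; vc=[]
#1 0xd2→b26/s2 MISS; vc=[6]
#2 0xd4→b26/s2 L1-HIT; vc=[6]
#3 0x52→b10/s2 MISS; vc=[6,26]
#4 0x2b→b5/s1 MISS; vc=[6,26]
#5 0xf6→b30/s2 MISS; vc=[6,26,10]
#6 0x52→b10/s2 VC-HIT; vc=[6,26,30]
#7 0xd4→b26/s2 VC-HIT; vc=[6,10,30]
#8 0x2a→b5/s1 L1-HIT; vc=[6,10,30]
#9 0xaa→b21/s1 MISS; vc=[6,10,30,5]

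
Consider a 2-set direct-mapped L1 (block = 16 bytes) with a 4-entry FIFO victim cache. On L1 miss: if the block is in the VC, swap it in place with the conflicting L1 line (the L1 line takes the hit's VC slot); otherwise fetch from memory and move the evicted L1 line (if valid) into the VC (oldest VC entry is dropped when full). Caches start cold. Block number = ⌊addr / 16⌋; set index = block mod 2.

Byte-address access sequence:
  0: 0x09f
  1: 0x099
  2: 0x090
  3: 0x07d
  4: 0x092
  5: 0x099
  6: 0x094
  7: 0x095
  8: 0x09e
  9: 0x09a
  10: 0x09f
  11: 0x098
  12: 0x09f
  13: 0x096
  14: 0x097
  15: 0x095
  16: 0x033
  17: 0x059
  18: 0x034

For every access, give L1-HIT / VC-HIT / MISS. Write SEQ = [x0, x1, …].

SEQ = [MISS, L1-HIT, L1-HIT, MISS, VC-HIT, L1-HIT, L1-HIT, L1-HIT, L1-HIT, L1-HIT, L1-HIT, L1-HIT, L1-HIT, L1-HIT, L1-HIT, L1-HIT, MISS, MISS, VC-HIT]

0: 0x9f (blk 9, set 1) → MISS  vc=[]
1: 0x99 (blk 9, set 1) → L1-HIT  vc=[]
2: 0x90 (blk 9, set 1) → L1-HIT  vc=[]
3: 0x7d (blk 7, set 1) → MISS  vc=[9]
4: 0x92 (blk 9, set 1) → VC-HIT  vc=[7]
5: 0x99 (blk 9, set 1) → L1-HIT  vc=[7]
6: 0x94 (blk 9, set 1) → L1-HIT  vc=[7]
7: 0x95 (blk 9, set 1) → L1-HIT  vc=[7]
8: 0x9e (blk 9, set 1) → L1-HIT  vc=[7]
9: 0x9a (blk 9, set 1) → L1-HIT  vc=[7]
10: 0x9f (blk 9, set 1) → L1-HIT  vc=[7]
11: 0x98 (blk 9, set 1) → L1-HIT  vc=[7]
12: 0x9f (blk 9, set 1) → L1-HIT  vc=[7]
13: 0x96 (blk 9, set 1) → L1-HIT  vc=[7]
14: 0x97 (blk 9, set 1) → L1-HIT  vc=[7]
15: 0x95 (blk 9, set 1) → L1-HIT  vc=[7]
16: 0x33 (blk 3, set 1) → MISS  vc=[7, 9]
17: 0x59 (blk 5, set 1) → MISS  vc=[7, 9, 3]
18: 0x34 (blk 3, set 1) → VC-HIT  vc=[7, 9, 5]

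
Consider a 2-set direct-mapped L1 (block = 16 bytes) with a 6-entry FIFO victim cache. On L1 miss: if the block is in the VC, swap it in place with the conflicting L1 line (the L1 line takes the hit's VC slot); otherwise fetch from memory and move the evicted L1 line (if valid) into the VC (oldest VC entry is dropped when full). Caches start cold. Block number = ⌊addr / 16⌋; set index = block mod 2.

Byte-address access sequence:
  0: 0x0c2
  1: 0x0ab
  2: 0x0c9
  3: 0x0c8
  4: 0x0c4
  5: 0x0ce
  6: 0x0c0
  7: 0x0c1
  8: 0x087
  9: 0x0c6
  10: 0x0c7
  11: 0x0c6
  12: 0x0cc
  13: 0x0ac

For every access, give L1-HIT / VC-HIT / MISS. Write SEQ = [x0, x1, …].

  [0] addr=0xc2 blk=12 s=0: MISS | VC []
  [1] addr=0xab blk=10 s=0: MISS | VC [12]
  [2] addr=0xc9 blk=12 s=0: VC-HIT | VC [10]
  [3] addr=0xc8 blk=12 s=0: L1-HIT | VC [10]
  [4] addr=0xc4 blk=12 s=0: L1-HIT | VC [10]
  [5] addr=0xce blk=12 s=0: L1-HIT | VC [10]
  [6] addr=0xc0 blk=12 s=0: L1-HIT | VC [10]
  [7] addr=0xc1 blk=12 s=0: L1-HIT | VC [10]
  [8] addr=0x87 blk=8 s=0: MISS | VC [10, 12]
  [9] addr=0xc6 blk=12 s=0: VC-HIT | VC [10, 8]
  [10] addr=0xc7 blk=12 s=0: L1-HIT | VC [10, 8]
  [11] addr=0xc6 blk=12 s=0: L1-HIT | VC [10, 8]
  [12] addr=0xcc blk=12 s=0: L1-HIT | VC [10, 8]
  [13] addr=0xac blk=10 s=0: VC-HIT | VC [12, 8]

SEQ = [MISS, MISS, VC-HIT, L1-HIT, L1-HIT, L1-HIT, L1-HIT, L1-HIT, MISS, VC-HIT, L1-HIT, L1-HIT, L1-HIT, VC-HIT]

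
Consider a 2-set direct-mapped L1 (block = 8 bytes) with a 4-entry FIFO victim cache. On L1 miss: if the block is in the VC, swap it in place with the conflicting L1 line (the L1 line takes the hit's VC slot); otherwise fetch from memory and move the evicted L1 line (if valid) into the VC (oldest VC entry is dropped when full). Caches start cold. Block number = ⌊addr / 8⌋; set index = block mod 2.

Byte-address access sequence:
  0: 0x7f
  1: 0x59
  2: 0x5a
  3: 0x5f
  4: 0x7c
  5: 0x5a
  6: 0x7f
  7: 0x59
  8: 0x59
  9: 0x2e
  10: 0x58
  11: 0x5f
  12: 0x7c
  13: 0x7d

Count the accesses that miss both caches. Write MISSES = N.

0: 0x7f (blk 15, set 1) → MISS  vc=[]
1: 0x59 (blk 11, set 1) → MISS  vc=[15]
2: 0x5a (blk 11, set 1) → L1-HIT  vc=[15]
3: 0x5f (blk 11, set 1) → L1-HIT  vc=[15]
4: 0x7c (blk 15, set 1) → VC-HIT  vc=[11]
5: 0x5a (blk 11, set 1) → VC-HIT  vc=[15]
6: 0x7f (blk 15, set 1) → VC-HIT  vc=[11]
7: 0x59 (blk 11, set 1) → VC-HIT  vc=[15]
8: 0x59 (blk 11, set 1) → L1-HIT  vc=[15]
9: 0x2e (blk 5, set 1) → MISS  vc=[15, 11]
10: 0x58 (blk 11, set 1) → VC-HIT  vc=[15, 5]
11: 0x5f (blk 11, set 1) → L1-HIT  vc=[15, 5]
12: 0x7c (blk 15, set 1) → VC-HIT  vc=[11, 5]
13: 0x7d (blk 15, set 1) → L1-HIT  vc=[11, 5]

MISSES = 3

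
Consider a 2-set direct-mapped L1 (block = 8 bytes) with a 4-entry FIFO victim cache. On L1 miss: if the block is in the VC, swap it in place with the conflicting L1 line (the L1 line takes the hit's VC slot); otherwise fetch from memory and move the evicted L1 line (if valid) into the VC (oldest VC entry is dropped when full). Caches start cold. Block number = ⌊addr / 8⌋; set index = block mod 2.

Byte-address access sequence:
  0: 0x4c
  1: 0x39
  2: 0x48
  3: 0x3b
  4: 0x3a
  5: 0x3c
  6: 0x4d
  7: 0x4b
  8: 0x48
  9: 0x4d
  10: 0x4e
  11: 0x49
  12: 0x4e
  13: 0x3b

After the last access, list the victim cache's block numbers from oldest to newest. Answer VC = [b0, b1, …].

VC = [9]

0: 0x4c (blk 9, set 1) → MISS  vc=[]
1: 0x39 (blk 7, set 1) → MISS  vc=[9]
2: 0x48 (blk 9, set 1) → VC-HIT  vc=[7]
3: 0x3b (blk 7, set 1) → VC-HIT  vc=[9]
4: 0x3a (blk 7, set 1) → L1-HIT  vc=[9]
5: 0x3c (blk 7, set 1) → L1-HIT  vc=[9]
6: 0x4d (blk 9, set 1) → VC-HIT  vc=[7]
7: 0x4b (blk 9, set 1) → L1-HIT  vc=[7]
8: 0x48 (blk 9, set 1) → L1-HIT  vc=[7]
9: 0x4d (blk 9, set 1) → L1-HIT  vc=[7]
10: 0x4e (blk 9, set 1) → L1-HIT  vc=[7]
11: 0x49 (blk 9, set 1) → L1-HIT  vc=[7]
12: 0x4e (blk 9, set 1) → L1-HIT  vc=[7]
13: 0x3b (blk 7, set 1) → VC-HIT  vc=[9]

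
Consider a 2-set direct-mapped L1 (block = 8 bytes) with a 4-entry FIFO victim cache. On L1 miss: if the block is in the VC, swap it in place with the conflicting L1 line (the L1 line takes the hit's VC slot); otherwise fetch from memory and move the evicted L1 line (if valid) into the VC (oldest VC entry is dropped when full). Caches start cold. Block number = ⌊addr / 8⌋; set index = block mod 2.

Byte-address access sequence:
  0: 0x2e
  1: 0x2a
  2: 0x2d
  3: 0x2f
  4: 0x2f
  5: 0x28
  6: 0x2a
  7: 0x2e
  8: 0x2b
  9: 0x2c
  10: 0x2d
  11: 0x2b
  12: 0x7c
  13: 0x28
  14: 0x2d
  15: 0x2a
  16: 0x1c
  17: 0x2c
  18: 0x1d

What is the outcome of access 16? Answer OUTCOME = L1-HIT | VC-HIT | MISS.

0: 0x2e (blk 5, set 1) → MISS  vc=[]
1: 0x2a (blk 5, set 1) → L1-HIT  vc=[]
2: 0x2d (blk 5, set 1) → L1-HIT  vc=[]
3: 0x2f (blk 5, set 1) → L1-HIT  vc=[]
4: 0x2f (blk 5, set 1) → L1-HIT  vc=[]
5: 0x28 (blk 5, set 1) → L1-HIT  vc=[]
6: 0x2a (blk 5, set 1) → L1-HIT  vc=[]
7: 0x2e (blk 5, set 1) → L1-HIT  vc=[]
8: 0x2b (blk 5, set 1) → L1-HIT  vc=[]
9: 0x2c (blk 5, set 1) → L1-HIT  vc=[]
10: 0x2d (blk 5, set 1) → L1-HIT  vc=[]
11: 0x2b (blk 5, set 1) → L1-HIT  vc=[]
12: 0x7c (blk 15, set 1) → MISS  vc=[5]
13: 0x28 (blk 5, set 1) → VC-HIT  vc=[15]
14: 0x2d (blk 5, set 1) → L1-HIT  vc=[15]
15: 0x2a (blk 5, set 1) → L1-HIT  vc=[15]
16: 0x1c (blk 3, set 1) → MISS  vc=[15, 5]
17: 0x2c (blk 5, set 1) → VC-HIT  vc=[15, 3]
18: 0x1d (blk 3, set 1) → VC-HIT  vc=[15, 5]

OUTCOME = MISS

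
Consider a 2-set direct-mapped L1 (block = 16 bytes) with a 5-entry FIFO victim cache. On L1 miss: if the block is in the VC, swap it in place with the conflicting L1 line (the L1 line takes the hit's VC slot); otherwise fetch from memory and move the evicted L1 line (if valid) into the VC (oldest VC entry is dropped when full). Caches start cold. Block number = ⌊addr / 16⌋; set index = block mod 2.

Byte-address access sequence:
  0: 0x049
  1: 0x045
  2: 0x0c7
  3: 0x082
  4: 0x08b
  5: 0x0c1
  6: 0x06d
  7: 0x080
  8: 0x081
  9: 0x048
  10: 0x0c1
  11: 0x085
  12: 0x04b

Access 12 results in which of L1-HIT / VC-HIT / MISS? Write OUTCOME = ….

0: 0x49 (blk 4, set 0) → MISS  vc=[]
1: 0x45 (blk 4, set 0) → L1-HIT  vc=[]
2: 0xc7 (blk 12, set 0) → MISS  vc=[4]
3: 0x82 (blk 8, set 0) → MISS  vc=[4, 12]
4: 0x8b (blk 8, set 0) → L1-HIT  vc=[4, 12]
5: 0xc1 (blk 12, set 0) → VC-HIT  vc=[4, 8]
6: 0x6d (blk 6, set 0) → MISS  vc=[4, 8, 12]
7: 0x80 (blk 8, set 0) → VC-HIT  vc=[4, 6, 12]
8: 0x81 (blk 8, set 0) → L1-HIT  vc=[4, 6, 12]
9: 0x48 (blk 4, set 0) → VC-HIT  vc=[8, 6, 12]
10: 0xc1 (blk 12, set 0) → VC-HIT  vc=[8, 6, 4]
11: 0x85 (blk 8, set 0) → VC-HIT  vc=[12, 6, 4]
12: 0x4b (blk 4, set 0) → VC-HIT  vc=[12, 6, 8]

OUTCOME = VC-HIT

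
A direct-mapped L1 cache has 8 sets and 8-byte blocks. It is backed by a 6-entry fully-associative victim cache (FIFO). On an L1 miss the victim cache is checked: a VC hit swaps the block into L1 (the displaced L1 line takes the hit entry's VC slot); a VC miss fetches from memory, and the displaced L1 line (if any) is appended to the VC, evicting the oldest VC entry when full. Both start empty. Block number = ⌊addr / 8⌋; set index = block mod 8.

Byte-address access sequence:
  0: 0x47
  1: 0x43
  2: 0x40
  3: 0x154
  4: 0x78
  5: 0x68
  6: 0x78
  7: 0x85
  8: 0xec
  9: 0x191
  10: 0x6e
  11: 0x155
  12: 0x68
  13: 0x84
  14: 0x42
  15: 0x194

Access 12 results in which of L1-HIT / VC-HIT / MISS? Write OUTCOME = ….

#0 0x47→b8/s0 MISS; vc=[]
#1 0x43→b8/s0 L1-HIT; vc=[]
#2 0x40→b8/s0 L1-HIT; vc=[]
#3 0x154→b42/s2 MISS; vc=[]
#4 0x78→b15/s7 MISS; vc=[]
#5 0x68→b13/s5 MISS; vc=[]
#6 0x78→b15/s7 L1-HIT; vc=[]
#7 0x85→b16/s0 MISS; vc=[8]
#8 0xec→b29/s5 MISS; vc=[8,13]
#9 0x191→b50/s2 MISS; vc=[8,13,42]
#10 0x6e→b13/s5 VC-HIT; vc=[8,29,42]
#11 0x155→b42/s2 VC-HIT; vc=[8,29,50]
#12 0x68→b13/s5 L1-HIT; vc=[8,29,50]
#13 0x84→b16/s0 L1-HIT; vc=[8,29,50]
#14 0x42→b8/s0 VC-HIT; vc=[16,29,50]
#15 0x194→b50/s2 VC-HIT; vc=[16,29,42]

OUTCOME = L1-HIT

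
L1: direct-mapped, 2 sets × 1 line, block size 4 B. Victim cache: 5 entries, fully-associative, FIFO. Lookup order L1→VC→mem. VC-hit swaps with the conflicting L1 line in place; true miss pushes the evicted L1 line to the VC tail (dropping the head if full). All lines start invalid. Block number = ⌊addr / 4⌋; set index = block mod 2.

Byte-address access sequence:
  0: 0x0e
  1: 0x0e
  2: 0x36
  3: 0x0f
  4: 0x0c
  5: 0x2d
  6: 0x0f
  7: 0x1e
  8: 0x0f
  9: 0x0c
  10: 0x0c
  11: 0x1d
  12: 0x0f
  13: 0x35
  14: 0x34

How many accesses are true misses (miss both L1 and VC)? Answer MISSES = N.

MISSES = 4

  [0] addr=0xe blk=3 s=1: MISS | VC []
  [1] addr=0xe blk=3 s=1: L1-HIT | VC []
  [2] addr=0x36 blk=13 s=1: MISS | VC [3]
  [3] addr=0xf blk=3 s=1: VC-HIT | VC [13]
  [4] addr=0xc blk=3 s=1: L1-HIT | VC [13]
  [5] addr=0x2d blk=11 s=1: MISS | VC [13, 3]
  [6] addr=0xf blk=3 s=1: VC-HIT | VC [13, 11]
  [7] addr=0x1e blk=7 s=1: MISS | VC [13, 11, 3]
  [8] addr=0xf blk=3 s=1: VC-HIT | VC [13, 11, 7]
  [9] addr=0xc blk=3 s=1: L1-HIT | VC [13, 11, 7]
  [10] addr=0xc blk=3 s=1: L1-HIT | VC [13, 11, 7]
  [11] addr=0x1d blk=7 s=1: VC-HIT | VC [13, 11, 3]
  [12] addr=0xf blk=3 s=1: VC-HIT | VC [13, 11, 7]
  [13] addr=0x35 blk=13 s=1: VC-HIT | VC [3, 11, 7]
  [14] addr=0x34 blk=13 s=1: L1-HIT | VC [3, 11, 7]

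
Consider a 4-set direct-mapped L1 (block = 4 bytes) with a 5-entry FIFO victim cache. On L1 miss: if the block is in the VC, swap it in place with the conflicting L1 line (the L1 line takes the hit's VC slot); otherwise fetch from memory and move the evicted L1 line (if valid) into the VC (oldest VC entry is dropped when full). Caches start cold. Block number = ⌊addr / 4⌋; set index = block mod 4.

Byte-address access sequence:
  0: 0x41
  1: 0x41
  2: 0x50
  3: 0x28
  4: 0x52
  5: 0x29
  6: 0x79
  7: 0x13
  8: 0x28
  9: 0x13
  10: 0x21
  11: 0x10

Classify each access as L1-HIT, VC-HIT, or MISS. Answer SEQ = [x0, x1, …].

  [0] addr=0x41 blk=16 s=0: MISS | VC []
  [1] addr=0x41 blk=16 s=0: L1-HIT | VC []
  [2] addr=0x50 blk=20 s=0: MISS | VC [16]
  [3] addr=0x28 blk=10 s=2: MISS | VC [16]
  [4] addr=0x52 blk=20 s=0: L1-HIT | VC [16]
  [5] addr=0x29 blk=10 s=2: L1-HIT | VC [16]
  [6] addr=0x79 blk=30 s=2: MISS | VC [16, 10]
  [7] addr=0x13 blk=4 s=0: MISS | VC [16, 10, 20]
  [8] addr=0x28 blk=10 s=2: VC-HIT | VC [16, 30, 20]
  [9] addr=0x13 blk=4 s=0: L1-HIT | VC [16, 30, 20]
  [10] addr=0x21 blk=8 s=0: MISS | VC [16, 30, 20, 4]
  [11] addr=0x10 blk=4 s=0: VC-HIT | VC [16, 30, 20, 8]

SEQ = [MISS, L1-HIT, MISS, MISS, L1-HIT, L1-HIT, MISS, MISS, VC-HIT, L1-HIT, MISS, VC-HIT]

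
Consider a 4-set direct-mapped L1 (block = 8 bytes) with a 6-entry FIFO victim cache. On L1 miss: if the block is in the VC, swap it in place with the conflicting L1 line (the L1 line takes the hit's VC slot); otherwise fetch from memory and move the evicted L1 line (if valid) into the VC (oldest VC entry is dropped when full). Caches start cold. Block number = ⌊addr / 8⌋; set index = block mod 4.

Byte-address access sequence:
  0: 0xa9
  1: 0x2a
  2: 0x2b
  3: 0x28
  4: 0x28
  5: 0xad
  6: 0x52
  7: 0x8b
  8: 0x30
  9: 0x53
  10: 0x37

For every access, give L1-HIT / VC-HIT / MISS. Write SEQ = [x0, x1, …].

0: 0xa9 (blk 21, set 1) → MISS  vc=[]
1: 0x2a (blk 5, set 1) → MISS  vc=[21]
2: 0x2b (blk 5, set 1) → L1-HIT  vc=[21]
3: 0x28 (blk 5, set 1) → L1-HIT  vc=[21]
4: 0x28 (blk 5, set 1) → L1-HIT  vc=[21]
5: 0xad (blk 21, set 1) → VC-HIT  vc=[5]
6: 0x52 (blk 10, set 2) → MISS  vc=[5]
7: 0x8b (blk 17, set 1) → MISS  vc=[5, 21]
8: 0x30 (blk 6, set 2) → MISS  vc=[5, 21, 10]
9: 0x53 (blk 10, set 2) → VC-HIT  vc=[5, 21, 6]
10: 0x37 (blk 6, set 2) → VC-HIT  vc=[5, 21, 10]

SEQ = [MISS, MISS, L1-HIT, L1-HIT, L1-HIT, VC-HIT, MISS, MISS, MISS, VC-HIT, VC-HIT]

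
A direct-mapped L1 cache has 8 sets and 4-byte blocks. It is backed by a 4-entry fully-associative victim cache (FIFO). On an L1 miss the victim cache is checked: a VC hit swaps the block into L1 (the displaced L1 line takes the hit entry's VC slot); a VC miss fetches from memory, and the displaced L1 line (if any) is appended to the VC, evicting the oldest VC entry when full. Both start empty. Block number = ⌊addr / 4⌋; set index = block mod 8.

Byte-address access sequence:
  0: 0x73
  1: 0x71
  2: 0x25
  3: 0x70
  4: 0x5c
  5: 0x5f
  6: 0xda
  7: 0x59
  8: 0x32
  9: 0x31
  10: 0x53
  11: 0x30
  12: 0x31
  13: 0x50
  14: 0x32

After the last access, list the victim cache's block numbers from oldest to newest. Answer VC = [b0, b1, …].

VC = [54, 28, 20]

  [0] addr=0x73 blk=28 s=4: MISS | VC []
  [1] addr=0x71 blk=28 s=4: L1-HIT | VC []
  [2] addr=0x25 blk=9 s=1: MISS | VC []
  [3] addr=0x70 blk=28 s=4: L1-HIT | VC []
  [4] addr=0x5c blk=23 s=7: MISS | VC []
  [5] addr=0x5f blk=23 s=7: L1-HIT | VC []
  [6] addr=0xda blk=54 s=6: MISS | VC []
  [7] addr=0x59 blk=22 s=6: MISS | VC [54]
  [8] addr=0x32 blk=12 s=4: MISS | VC [54, 28]
  [9] addr=0x31 blk=12 s=4: L1-HIT | VC [54, 28]
  [10] addr=0x53 blk=20 s=4: MISS | VC [54, 28, 12]
  [11] addr=0x30 blk=12 s=4: VC-HIT | VC [54, 28, 20]
  [12] addr=0x31 blk=12 s=4: L1-HIT | VC [54, 28, 20]
  [13] addr=0x50 blk=20 s=4: VC-HIT | VC [54, 28, 12]
  [14] addr=0x32 blk=12 s=4: VC-HIT | VC [54, 28, 20]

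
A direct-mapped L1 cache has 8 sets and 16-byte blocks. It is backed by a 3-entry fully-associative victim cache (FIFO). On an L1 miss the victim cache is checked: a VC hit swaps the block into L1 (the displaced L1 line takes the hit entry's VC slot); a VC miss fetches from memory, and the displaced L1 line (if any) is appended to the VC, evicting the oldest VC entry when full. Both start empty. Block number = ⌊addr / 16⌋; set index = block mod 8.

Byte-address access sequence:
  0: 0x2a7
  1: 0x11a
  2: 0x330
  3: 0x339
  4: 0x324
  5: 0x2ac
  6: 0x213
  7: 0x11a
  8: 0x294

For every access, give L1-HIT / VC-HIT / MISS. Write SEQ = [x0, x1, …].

SEQ = [MISS, MISS, MISS, L1-HIT, MISS, VC-HIT, MISS, VC-HIT, MISS]

0: 0x2a7 (blk 42, set 2) → MISS  vc=[]
1: 0x11a (blk 17, set 1) → MISS  vc=[]
2: 0x330 (blk 51, set 3) → MISS  vc=[]
3: 0x339 (blk 51, set 3) → L1-HIT  vc=[]
4: 0x324 (blk 50, set 2) → MISS  vc=[42]
5: 0x2ac (blk 42, set 2) → VC-HIT  vc=[50]
6: 0x213 (blk 33, set 1) → MISS  vc=[50, 17]
7: 0x11a (blk 17, set 1) → VC-HIT  vc=[50, 33]
8: 0x294 (blk 41, set 1) → MISS  vc=[50, 33, 17]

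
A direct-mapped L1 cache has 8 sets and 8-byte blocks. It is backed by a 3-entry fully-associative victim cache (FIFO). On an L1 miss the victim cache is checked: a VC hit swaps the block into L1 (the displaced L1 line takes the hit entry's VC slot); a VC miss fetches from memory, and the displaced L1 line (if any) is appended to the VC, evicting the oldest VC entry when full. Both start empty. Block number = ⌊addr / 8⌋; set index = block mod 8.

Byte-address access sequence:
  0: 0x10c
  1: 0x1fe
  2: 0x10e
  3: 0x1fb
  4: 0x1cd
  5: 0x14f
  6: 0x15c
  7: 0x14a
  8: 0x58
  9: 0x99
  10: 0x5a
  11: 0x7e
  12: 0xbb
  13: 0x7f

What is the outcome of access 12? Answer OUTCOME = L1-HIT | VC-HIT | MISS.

  [0] addr=0x10c blk=33 s=1: MISS | VC []
  [1] addr=0x1fe blk=63 s=7: MISS | VC []
  [2] addr=0x10e blk=33 s=1: L1-HIT | VC []
  [3] addr=0x1fb blk=63 s=7: L1-HIT | VC []
  [4] addr=0x1cd blk=57 s=1: MISS | VC [33]
  [5] addr=0x14f blk=41 s=1: MISS | VC [33, 57]
  [6] addr=0x15c blk=43 s=3: MISS | VC [33, 57]
  [7] addr=0x14a blk=41 s=1: L1-HIT | VC [33, 57]
  [8] addr=0x58 blk=11 s=3: MISS | VC [33, 57, 43]
  [9] addr=0x99 blk=19 s=3: MISS | VC [57, 43, 11]
  [10] addr=0x5a blk=11 s=3: VC-HIT | VC [57, 43, 19]
  [11] addr=0x7e blk=15 s=7: MISS | VC [43, 19, 63]
  [12] addr=0xbb blk=23 s=7: MISS | VC [19, 63, 15]
  [13] addr=0x7f blk=15 s=7: VC-HIT | VC [19, 63, 23]

OUTCOME = MISS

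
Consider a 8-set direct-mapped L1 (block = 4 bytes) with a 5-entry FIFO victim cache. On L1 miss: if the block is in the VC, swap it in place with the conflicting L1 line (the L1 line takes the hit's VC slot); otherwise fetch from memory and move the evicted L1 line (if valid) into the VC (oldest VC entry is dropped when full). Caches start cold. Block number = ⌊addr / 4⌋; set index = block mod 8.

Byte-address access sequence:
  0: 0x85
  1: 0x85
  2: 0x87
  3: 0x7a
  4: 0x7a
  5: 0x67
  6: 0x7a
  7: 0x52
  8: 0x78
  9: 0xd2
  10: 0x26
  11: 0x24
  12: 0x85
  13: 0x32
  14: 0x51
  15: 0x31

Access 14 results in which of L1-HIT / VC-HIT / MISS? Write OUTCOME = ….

OUTCOME = VC-HIT

0: 0x85 (blk 33, set 1) → MISS  vc=[]
1: 0x85 (blk 33, set 1) → L1-HIT  vc=[]
2: 0x87 (blk 33, set 1) → L1-HIT  vc=[]
3: 0x7a (blk 30, set 6) → MISS  vc=[]
4: 0x7a (blk 30, set 6) → L1-HIT  vc=[]
5: 0x67 (blk 25, set 1) → MISS  vc=[33]
6: 0x7a (blk 30, set 6) → L1-HIT  vc=[33]
7: 0x52 (blk 20, set 4) → MISS  vc=[33]
8: 0x78 (blk 30, set 6) → L1-HIT  vc=[33]
9: 0xd2 (blk 52, set 4) → MISS  vc=[33, 20]
10: 0x26 (blk 9, set 1) → MISS  vc=[33, 20, 25]
11: 0x24 (blk 9, set 1) → L1-HIT  vc=[33, 20, 25]
12: 0x85 (blk 33, set 1) → VC-HIT  vc=[9, 20, 25]
13: 0x32 (blk 12, set 4) → MISS  vc=[9, 20, 25, 52]
14: 0x51 (blk 20, set 4) → VC-HIT  vc=[9, 12, 25, 52]
15: 0x31 (blk 12, set 4) → VC-HIT  vc=[9, 20, 25, 52]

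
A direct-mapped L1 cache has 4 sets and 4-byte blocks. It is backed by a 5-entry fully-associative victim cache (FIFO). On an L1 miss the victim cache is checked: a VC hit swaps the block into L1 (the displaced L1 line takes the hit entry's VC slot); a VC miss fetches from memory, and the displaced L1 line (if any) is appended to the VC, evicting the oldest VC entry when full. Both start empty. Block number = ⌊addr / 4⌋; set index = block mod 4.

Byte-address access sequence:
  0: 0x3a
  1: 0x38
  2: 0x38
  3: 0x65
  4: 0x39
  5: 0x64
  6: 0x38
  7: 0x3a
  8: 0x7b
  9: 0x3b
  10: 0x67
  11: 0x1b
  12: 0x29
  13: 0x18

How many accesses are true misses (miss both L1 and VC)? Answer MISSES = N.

0: 0x3a (blk 14, set 2) → MISS  vc=[]
1: 0x38 (blk 14, set 2) → L1-HIT  vc=[]
2: 0x38 (blk 14, set 2) → L1-HIT  vc=[]
3: 0x65 (blk 25, set 1) → MISS  vc=[]
4: 0x39 (blk 14, set 2) → L1-HIT  vc=[]
5: 0x64 (blk 25, set 1) → L1-HIT  vc=[]
6: 0x38 (blk 14, set 2) → L1-HIT  vc=[]
7: 0x3a (blk 14, set 2) → L1-HIT  vc=[]
8: 0x7b (blk 30, set 2) → MISS  vc=[14]
9: 0x3b (blk 14, set 2) → VC-HIT  vc=[30]
10: 0x67 (blk 25, set 1) → L1-HIT  vc=[30]
11: 0x1b (blk 6, set 2) → MISS  vc=[30, 14]
12: 0x29 (blk 10, set 2) → MISS  vc=[30, 14, 6]
13: 0x18 (blk 6, set 2) → VC-HIT  vc=[30, 14, 10]

MISSES = 5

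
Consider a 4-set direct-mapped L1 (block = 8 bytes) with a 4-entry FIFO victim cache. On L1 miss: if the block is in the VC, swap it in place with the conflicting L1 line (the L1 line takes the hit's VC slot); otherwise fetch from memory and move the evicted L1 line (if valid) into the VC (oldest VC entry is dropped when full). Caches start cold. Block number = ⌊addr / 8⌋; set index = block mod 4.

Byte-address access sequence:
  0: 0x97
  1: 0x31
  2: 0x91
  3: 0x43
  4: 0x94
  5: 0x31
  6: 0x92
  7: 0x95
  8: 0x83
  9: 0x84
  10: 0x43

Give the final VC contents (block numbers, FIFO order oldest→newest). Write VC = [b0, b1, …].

VC = [6, 16]

#0 0x97→b18/s2 MISS; vc=[]
#1 0x31→b6/s2 MISS; vc=[18]
#2 0x91→b18/s2 VC-HIT; vc=[6]
#3 0x43→b8/s0 MISS; vc=[6]
#4 0x94→b18/s2 L1-HIT; vc=[6]
#5 0x31→b6/s2 VC-HIT; vc=[18]
#6 0x92→b18/s2 VC-HIT; vc=[6]
#7 0x95→b18/s2 L1-HIT; vc=[6]
#8 0x83→b16/s0 MISS; vc=[6,8]
#9 0x84→b16/s0 L1-HIT; vc=[6,8]
#10 0x43→b8/s0 VC-HIT; vc=[6,16]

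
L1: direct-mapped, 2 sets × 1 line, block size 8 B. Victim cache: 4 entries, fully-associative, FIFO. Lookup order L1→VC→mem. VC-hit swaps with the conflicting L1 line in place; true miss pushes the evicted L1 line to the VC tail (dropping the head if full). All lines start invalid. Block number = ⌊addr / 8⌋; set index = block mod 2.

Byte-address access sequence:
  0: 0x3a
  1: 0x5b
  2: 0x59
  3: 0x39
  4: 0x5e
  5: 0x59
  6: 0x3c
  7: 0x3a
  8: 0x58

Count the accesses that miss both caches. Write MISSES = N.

MISSES = 2

#0 0x3a→b7/s1 MISS; vc=[]
#1 0x5b→b11/s1 MISS; vc=[7]
#2 0x59→b11/s1 L1-HIT; vc=[7]
#3 0x39→b7/s1 VC-HIT; vc=[11]
#4 0x5e→b11/s1 VC-HIT; vc=[7]
#5 0x59→b11/s1 L1-HIT; vc=[7]
#6 0x3c→b7/s1 VC-HIT; vc=[11]
#7 0x3a→b7/s1 L1-HIT; vc=[11]
#8 0x58→b11/s1 VC-HIT; vc=[7]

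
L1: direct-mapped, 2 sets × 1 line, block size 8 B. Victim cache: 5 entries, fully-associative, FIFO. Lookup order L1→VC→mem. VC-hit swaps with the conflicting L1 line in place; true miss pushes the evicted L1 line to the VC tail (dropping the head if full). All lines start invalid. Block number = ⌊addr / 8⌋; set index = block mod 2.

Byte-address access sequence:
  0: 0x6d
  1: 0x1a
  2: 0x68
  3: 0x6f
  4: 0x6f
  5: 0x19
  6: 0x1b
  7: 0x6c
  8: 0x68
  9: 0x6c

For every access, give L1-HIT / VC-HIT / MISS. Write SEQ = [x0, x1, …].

  [0] addr=0x6d blk=13 s=1: MISS | VC []
  [1] addr=0x1a blk=3 s=1: MISS | VC [13]
  [2] addr=0x68 blk=13 s=1: VC-HIT | VC [3]
  [3] addr=0x6f blk=13 s=1: L1-HIT | VC [3]
  [4] addr=0x6f blk=13 s=1: L1-HIT | VC [3]
  [5] addr=0x19 blk=3 s=1: VC-HIT | VC [13]
  [6] addr=0x1b blk=3 s=1: L1-HIT | VC [13]
  [7] addr=0x6c blk=13 s=1: VC-HIT | VC [3]
  [8] addr=0x68 blk=13 s=1: L1-HIT | VC [3]
  [9] addr=0x6c blk=13 s=1: L1-HIT | VC [3]

SEQ = [MISS, MISS, VC-HIT, L1-HIT, L1-HIT, VC-HIT, L1-HIT, VC-HIT, L1-HIT, L1-HIT]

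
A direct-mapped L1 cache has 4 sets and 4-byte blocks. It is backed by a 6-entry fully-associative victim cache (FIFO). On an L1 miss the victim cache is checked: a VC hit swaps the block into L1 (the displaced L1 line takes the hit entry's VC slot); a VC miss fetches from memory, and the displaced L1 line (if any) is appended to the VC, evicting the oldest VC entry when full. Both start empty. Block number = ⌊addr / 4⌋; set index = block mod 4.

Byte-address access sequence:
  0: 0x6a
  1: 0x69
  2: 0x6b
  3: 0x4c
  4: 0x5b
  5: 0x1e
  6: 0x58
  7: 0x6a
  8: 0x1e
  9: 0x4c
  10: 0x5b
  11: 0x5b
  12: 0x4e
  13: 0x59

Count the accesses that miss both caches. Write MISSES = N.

MISSES = 4

#0 0x6a→b26/s2 MISS; vc=[]
#1 0x69→b26/s2 L1-HIT; vc=[]
#2 0x6b→b26/s2 L1-HIT; vc=[]
#3 0x4c→b19/s3 MISS; vc=[]
#4 0x5b→b22/s2 MISS; vc=[26]
#5 0x1e→b7/s3 MISS; vc=[26,19]
#6 0x58→b22/s2 L1-HIT; vc=[26,19]
#7 0x6a→b26/s2 VC-HIT; vc=[22,19]
#8 0x1e→b7/s3 L1-HIT; vc=[22,19]
#9 0x4c→b19/s3 VC-HIT; vc=[22,7]
#10 0x5b→b22/s2 VC-HIT; vc=[26,7]
#11 0x5b→b22/s2 L1-HIT; vc=[26,7]
#12 0x4e→b19/s3 L1-HIT; vc=[26,7]
#13 0x59→b22/s2 L1-HIT; vc=[26,7]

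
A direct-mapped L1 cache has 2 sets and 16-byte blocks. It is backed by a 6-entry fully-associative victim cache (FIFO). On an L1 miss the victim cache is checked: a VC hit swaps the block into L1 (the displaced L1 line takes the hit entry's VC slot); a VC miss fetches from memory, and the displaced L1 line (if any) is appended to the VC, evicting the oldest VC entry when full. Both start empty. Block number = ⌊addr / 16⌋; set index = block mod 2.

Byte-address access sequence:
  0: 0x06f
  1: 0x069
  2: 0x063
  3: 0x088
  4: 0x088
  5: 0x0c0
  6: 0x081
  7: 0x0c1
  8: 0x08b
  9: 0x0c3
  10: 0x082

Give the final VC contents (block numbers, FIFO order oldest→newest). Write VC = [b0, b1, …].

VC = [6, 12]

  [0] addr=0x6f blk=6 s=0: MISS | VC []
  [1] addr=0x69 blk=6 s=0: L1-HIT | VC []
  [2] addr=0x63 blk=6 s=0: L1-HIT | VC []
  [3] addr=0x88 blk=8 s=0: MISS | VC [6]
  [4] addr=0x88 blk=8 s=0: L1-HIT | VC [6]
  [5] addr=0xc0 blk=12 s=0: MISS | VC [6, 8]
  [6] addr=0x81 blk=8 s=0: VC-HIT | VC [6, 12]
  [7] addr=0xc1 blk=12 s=0: VC-HIT | VC [6, 8]
  [8] addr=0x8b blk=8 s=0: VC-HIT | VC [6, 12]
  [9] addr=0xc3 blk=12 s=0: VC-HIT | VC [6, 8]
  [10] addr=0x82 blk=8 s=0: VC-HIT | VC [6, 12]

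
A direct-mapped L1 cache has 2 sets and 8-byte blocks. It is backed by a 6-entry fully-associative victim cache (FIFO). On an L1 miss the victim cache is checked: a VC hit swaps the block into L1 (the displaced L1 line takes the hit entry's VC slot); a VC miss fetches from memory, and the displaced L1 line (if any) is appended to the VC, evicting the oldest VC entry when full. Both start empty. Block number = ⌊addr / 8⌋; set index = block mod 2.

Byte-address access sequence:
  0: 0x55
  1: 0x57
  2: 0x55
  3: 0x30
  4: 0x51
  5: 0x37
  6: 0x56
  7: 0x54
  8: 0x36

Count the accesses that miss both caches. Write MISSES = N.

MISSES = 2

#0 0x55→b10/s0 MISS; vc=[]
#1 0x57→b10/s0 L1-HIT; vc=[]
#2 0x55→b10/s0 L1-HIT; vc=[]
#3 0x30→b6/s0 MISS; vc=[10]
#4 0x51→b10/s0 VC-HIT; vc=[6]
#5 0x37→b6/s0 VC-HIT; vc=[10]
#6 0x56→b10/s0 VC-HIT; vc=[6]
#7 0x54→b10/s0 L1-HIT; vc=[6]
#8 0x36→b6/s0 VC-HIT; vc=[10]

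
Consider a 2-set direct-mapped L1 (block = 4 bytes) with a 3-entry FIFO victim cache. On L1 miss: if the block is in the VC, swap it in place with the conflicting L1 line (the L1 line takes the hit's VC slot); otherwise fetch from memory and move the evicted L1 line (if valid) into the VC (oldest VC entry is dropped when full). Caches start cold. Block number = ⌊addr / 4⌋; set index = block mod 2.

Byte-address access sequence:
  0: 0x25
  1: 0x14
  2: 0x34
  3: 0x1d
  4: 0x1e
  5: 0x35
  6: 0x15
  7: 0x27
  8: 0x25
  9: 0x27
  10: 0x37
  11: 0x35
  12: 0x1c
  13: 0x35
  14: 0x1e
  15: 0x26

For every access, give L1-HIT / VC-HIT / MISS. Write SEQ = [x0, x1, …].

  [0] addr=0x25 blk=9 s=1: MISS | VC []
  [1] addr=0x14 blk=5 s=1: MISS | VC [9]
  [2] addr=0x34 blk=13 s=1: MISS | VC [9, 5]
  [3] addr=0x1d blk=7 s=1: MISS | VC [9, 5, 13]
  [4] addr=0x1e blk=7 s=1: L1-HIT | VC [9, 5, 13]
  [5] addr=0x35 blk=13 s=1: VC-HIT | VC [9, 5, 7]
  [6] addr=0x15 blk=5 s=1: VC-HIT | VC [9, 13, 7]
  [7] addr=0x27 blk=9 s=1: VC-HIT | VC [5, 13, 7]
  [8] addr=0x25 blk=9 s=1: L1-HIT | VC [5, 13, 7]
  [9] addr=0x27 blk=9 s=1: L1-HIT | VC [5, 13, 7]
  [10] addr=0x37 blk=13 s=1: VC-HIT | VC [5, 9, 7]
  [11] addr=0x35 blk=13 s=1: L1-HIT | VC [5, 9, 7]
  [12] addr=0x1c blk=7 s=1: VC-HIT | VC [5, 9, 13]
  [13] addr=0x35 blk=13 s=1: VC-HIT | VC [5, 9, 7]
  [14] addr=0x1e blk=7 s=1: VC-HIT | VC [5, 9, 13]
  [15] addr=0x26 blk=9 s=1: VC-HIT | VC [5, 7, 13]

SEQ = [MISS, MISS, MISS, MISS, L1-HIT, VC-HIT, VC-HIT, VC-HIT, L1-HIT, L1-HIT, VC-HIT, L1-HIT, VC-HIT, VC-HIT, VC-HIT, VC-HIT]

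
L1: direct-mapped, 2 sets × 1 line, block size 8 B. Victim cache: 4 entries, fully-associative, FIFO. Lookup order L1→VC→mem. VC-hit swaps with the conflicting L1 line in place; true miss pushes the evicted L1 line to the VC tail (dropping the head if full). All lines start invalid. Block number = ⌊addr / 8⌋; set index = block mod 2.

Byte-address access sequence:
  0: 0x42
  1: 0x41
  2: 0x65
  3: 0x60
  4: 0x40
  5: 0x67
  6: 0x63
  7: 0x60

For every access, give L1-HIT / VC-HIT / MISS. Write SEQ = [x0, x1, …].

0: 0x42 (blk 8, set 0) → MISS  vc=[]
1: 0x41 (blk 8, set 0) → L1-HIT  vc=[]
2: 0x65 (blk 12, set 0) → MISS  vc=[8]
3: 0x60 (blk 12, set 0) → L1-HIT  vc=[8]
4: 0x40 (blk 8, set 0) → VC-HIT  vc=[12]
5: 0x67 (blk 12, set 0) → VC-HIT  vc=[8]
6: 0x63 (blk 12, set 0) → L1-HIT  vc=[8]
7: 0x60 (blk 12, set 0) → L1-HIT  vc=[8]

SEQ = [MISS, L1-HIT, MISS, L1-HIT, VC-HIT, VC-HIT, L1-HIT, L1-HIT]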